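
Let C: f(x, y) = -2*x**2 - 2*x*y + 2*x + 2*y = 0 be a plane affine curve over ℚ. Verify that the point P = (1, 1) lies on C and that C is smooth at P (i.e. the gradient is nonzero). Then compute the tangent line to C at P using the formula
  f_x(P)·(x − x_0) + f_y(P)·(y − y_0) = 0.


Tangent line at P: 4 - 4*x = 0.

Step 1: f(1, 1) = 0, so P lies on C.
Step 2: partial derivatives
  f_x(x, y) = -4*x - 2*y + 2, f_y(x, y) = 2 - 2*x.
  f_x(P) = -4, f_y(P) = 0 (gradient nonzero, so P is smooth).
Step 3: tangent line at P: -4·(x − 1) + 0·(y − 1) = 0.
Expanding: 4 - 4*x = 0.


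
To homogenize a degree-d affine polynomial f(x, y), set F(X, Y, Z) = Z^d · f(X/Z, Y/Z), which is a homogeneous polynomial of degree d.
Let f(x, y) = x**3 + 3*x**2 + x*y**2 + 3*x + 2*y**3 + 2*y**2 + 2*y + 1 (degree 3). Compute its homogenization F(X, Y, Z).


F(X, Y, Z) = X**3 + 3*X**2*Z + X*Y**2 + 3*X*Z**2 + 2*Y**3 + 2*Y**2*Z + 2*Y*Z**2 + Z**3

deg(f) = 3.
Substitute x = X/Z, y = Y/Z into f, then multiply by Z^3.
  monomial 1·x^3·y^0 ↦ 1·X^3·Y^0·Z^0.
  monomial 3·x^2·y^0 ↦ 3·X^2·Y^0·Z^1.
  monomial 1·x^1·y^2 ↦ 1·X^1·Y^2·Z^0.
  monomial 3·x^1·y^0 ↦ 3·X^1·Y^0·Z^2.
  monomial 2·x^0·y^3 ↦ 2·X^0·Y^3·Z^0.
  monomial 2·x^0·y^2 ↦ 2·X^0·Y^2·Z^1.
  monomial 2·x^0·y^1 ↦ 2·X^0·Y^1·Z^2.
  monomial 1·x^0·y^0 ↦ 1·X^0·Y^0·Z^3.
Collecting: F(X, Y, Z) = X**3 + 3*X**2*Z + X*Y**2 + 3*X*Z**2 + 2*Y**3 + 2*Y**2*Z + 2*Y*Z**2 + Z**3.


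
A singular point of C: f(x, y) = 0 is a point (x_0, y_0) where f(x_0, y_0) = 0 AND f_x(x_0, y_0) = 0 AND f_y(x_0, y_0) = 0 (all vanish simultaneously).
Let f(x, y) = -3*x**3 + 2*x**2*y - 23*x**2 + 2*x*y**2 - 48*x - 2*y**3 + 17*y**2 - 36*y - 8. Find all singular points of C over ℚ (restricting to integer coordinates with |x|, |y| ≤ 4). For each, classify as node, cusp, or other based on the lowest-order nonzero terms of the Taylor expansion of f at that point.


Singular points: {(-2, 2)}; classification: node.

Compute partial derivatives:
  f_x = -9*x**2 + 4*x*y - 46*x + 2*y**2 - 48.
  f_y = 2*x**2 + 4*x*y - 6*y**2 + 34*y - 36.
Scan x_0 ∈ {−4, ..., 4}. For each x_0, f_y(x_0, y) is a polynomial in y; find its integer roots y ∈ {−4, ..., 4}, then test f_x and f at those candidates.
  x = -4: f_y(-4, y) = -6*y**2 + 18*y - 4; no integer root y with |y| ≤ 4.
  x = -3: f_y(-3, y) = -6*y**2 + 22*y - 18; no integer root y with |y| ≤ 4.
  x = -2: f_y(-2, y) = -6*y**2 + 26*y - 28; vanishes at y ∈ {2}. (-2, 2): f_x = 0, f = 0 — SINGULAR.
  x = -1: f_y(-1, y) = -6*y**2 + 30*y - 34; no integer root y with |y| ≤ 4.
  x = 0: f_y(0, y) = -6*y**2 + 34*y - 36; no integer root y with |y| ≤ 4.
  x = 1: f_y(1, y) = -6*y**2 + 38*y - 34; no integer root y with |y| ≤ 4.
  x = 2: f_y(2, y) = -6*y**2 + 42*y - 28; no integer root y with |y| ≤ 4.
  x = 3: f_y(3, y) = -6*y**2 + 46*y - 18; no integer root y with |y| ≤ 4.
  x = 4: f_y(4, y) = -6*y**2 + 50*y - 4; no integer root y with |y| ≤ 4.
Only singular point on the grid: (-2, 2).
Classify: substitute x = -2 + u, y = 2 + v and expand: f = -3*u**3 + 2*u**2*v - u**2 + 2*u*v**2 - 2*v**3 + v**2.
No constant or linear terms (consistent with a singular point). Quadratic part: -u**2 + v**2. Cubic part: -3*u**3 + 2*u**2*v + 2*u*v**2 - 2*v**3.
The quadratic part v**2 - u**2 = (v − u)(v + u) splits into two distinct linear factors, so there are two distinct tangent lines y − 2 = ±(x − -2) — this is a node (ordinary double point).
Classification: node.


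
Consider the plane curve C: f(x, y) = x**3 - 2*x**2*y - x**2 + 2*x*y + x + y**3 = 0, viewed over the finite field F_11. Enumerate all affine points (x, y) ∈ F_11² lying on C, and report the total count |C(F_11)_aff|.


Affine F_11-points: {(0, 0), (1, 10), (2, 6), (3, 6), (5, 1), (5, 2), (5, 8), (6, 3), (6, 5), (8, 6), (10, 10)}; count = 11.

For each of the 121 pairs (x, y) ∈ F_11², evaluate f(x, y) mod 11. Record the zeros.
  x = 0: [0↦0, 1↦1, 2↦8, 3↦5, 4↦9, 5↦4, 6↦7, 7↦2, 8↦6, 9↦3, 10↦10]  zeros at y ∈ {0}
  x = 1: [0↦1, 1↦2, 2↦9, 3↦6, 4↦10, 5↦5, 6↦8, 7↦3, 8↦7, 9↦4, 10↦0]  zeros at y ∈ {10}
  x = 2: [0↦6, 1↦3, 2↦6, 3↦10, 4↦10, 5↦1, 6↦0, 7↦2, 8↦2, 9↦6, 10↦9]  zeros at y ∈ {6}
  x = 3: [0↦10, 1↦10, 2↦5, 3↦1, 4↦4, 5↦9, 6↦0, 7↦5, 8↦8, 9↦4, 10↦10]  zeros at y ∈ {6}
  x = 4: [0↦8, 1↦7, 2↦1, 3↦7, 4↦9, 5↦2, 6↦3, 7↦7, 8↦9, 9↦4, 10↦9]  zeros at y ∈ ∅
  x = 5: [0↦6, 1↦0, 2↦0, 3↦1, 4↦9, 5↦8, 6↦4, 7↦3, 8↦0, 9↦1, 10↦1]  zeros at y ∈ {1, 2, 8}
  x = 6: [0↦10, 1↦6, 2↦8, 3↦0, 4↦10, 5↦0, 6↦9, 7↦10, 8↦9, 9↦1, 10↦3]  zeros at y ∈ {3, 5}
  x = 7: [0↦4, 1↦9, 2↦9, 3↦10, 4↦7, 5↦6, 6↦2, 7↦1, 8↦9, 9↦10, 10↦10]  zeros at y ∈ ∅
  x = 8: [0↦5, 1↦4, 2↦9, 3↦4, 4↦6, 5↦10, 6↦0, 7↦4, 8↦6, 9↦1, 10↦6]  zeros at y ∈ {6}
  x = 9: [0↦8, 1↦8, 2↦3, 3↦10, 4↦2, 5↦7, 6↦9, 7↦3, 8↦6, 9↦2, 10↦8]  zeros at y ∈ ∅
  x = 10: [0↦8, 1↦5, 2↦8, 3↦1, 4↦1, 5↦3, 6↦2, 7↦4, 8↦4, 9↦8, 10↦0]  zeros at y ∈ {10}
Collecting zeros: affine points = {(0, 0), (1, 10), (2, 6), (3, 6), (5, 1), (5, 2), (5, 8), (6, 3), (6, 5), (8, 6), (10, 10)}.
Total count |C(F_11)_aff| = 11.


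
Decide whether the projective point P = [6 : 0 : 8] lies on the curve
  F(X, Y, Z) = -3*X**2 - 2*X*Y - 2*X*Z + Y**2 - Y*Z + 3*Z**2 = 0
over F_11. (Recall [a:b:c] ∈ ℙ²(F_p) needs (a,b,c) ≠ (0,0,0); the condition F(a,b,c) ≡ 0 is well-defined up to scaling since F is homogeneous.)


F(6,0,8) ≡ 10 (mod 11); P is NOT on the curve.

Evaluate F(6, 0, 8) term-by-term (mod 11).
  -3*X**2 ↦ -3·36·1·1 = -108
  -2*X*Y ↦ -2·6·0·1 = 0
  -2*X*Z ↦ -2·6·1·8 = -96
  Y**2 ↦ 1·1·0·1 = 0
  -Y*Z ↦ -1·1·0·8 = 0
  3*Z**2 ↦ 3·1·1·64 = 192
Sum: F(6, 0, 8) = (-108) + (0) + (-96) + (0) + (0) + (192) = -12.
Reducing mod 11: -12 ≡ 10 (mod 11).
Since F(a, b, c) ≡ 10 ≠ 0 (mod 11), P does NOT lie on the curve.


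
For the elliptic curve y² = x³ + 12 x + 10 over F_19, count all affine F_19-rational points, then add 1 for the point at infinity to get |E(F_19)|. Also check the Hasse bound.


Affine points = {(1, 2), (1, 17), (2, 2), (2, 17), (3, 4), (3, 15), (5, 9), (5, 10), (7, 0), (9, 7), (9, 12), (10, 3), (10, 16), (12, 1), (12, 18), (13, 8), (13, 11), (16, 2), (16, 17), (17, 4), (17, 15), (18, 4), (18, 15)}; affine count = 23; |E(F_19)| = 24.

Discriminant check: Δ ∝ 4a³ + 27b² = 4·12³ + 27·10² = 4·1728 + 27·100 ≡ 17 (mod 19). Nonzero ⇒ E is nonsingular.
For each x ∈ F_19, compute rhs = x³ + 12·x + 10 mod 19, then count y ∈ F_19 with y² ≡ rhs.
  x = 0: rhs = 10, matching y values: none (0 points).
  x = 1: rhs = 4, matching y values: 2, 17 (2 points).
  x = 2: rhs = 4, matching y values: 2, 17 (2 points).
  x = 3: rhs = 16, matching y values: 4, 15 (2 points).
  x = 4: rhs = 8, matching y values: none (0 points).
  x = 5: rhs = 5, matching y values: 9, 10 (2 points).
  x = 6: rhs = 13, matching y values: none (0 points).
  x = 7: rhs = 0, matching y values: 0 (1 points).
  x = 8: rhs = 10, matching y values: none (0 points).
  x = 9: rhs = 11, matching y values: 7, 12 (2 points).
  x = 10: rhs = 9, matching y values: 3, 16 (2 points).
  x = 11: rhs = 10, matching y values: none (0 points).
  x = 12: rhs = 1, matching y values: 1, 18 (2 points).
  x = 13: rhs = 7, matching y values: 8, 11 (2 points).
  x = 14: rhs = 15, matching y values: none (0 points).
  x = 15: rhs = 12, matching y values: none (0 points).
  x = 16: rhs = 4, matching y values: 2, 17 (2 points).
  x = 17: rhs = 16, matching y values: 4, 15 (2 points).
  x = 18: rhs = 16, matching y values: 4, 15 (2 points).
Total affine count: 23.
Full point count |E(F_19)| = 23 + 1 = 24.
Hasse bound: |24 − (19+1)| = |4| = 4 ≤ 2√19 ≈ 8.7178 ✓.


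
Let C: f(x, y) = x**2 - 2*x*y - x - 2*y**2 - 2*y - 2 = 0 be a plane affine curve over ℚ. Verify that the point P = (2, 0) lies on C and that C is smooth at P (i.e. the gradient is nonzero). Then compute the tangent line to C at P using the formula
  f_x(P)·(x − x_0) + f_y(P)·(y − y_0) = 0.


Tangent line at P: 3*x - 6*y - 6 = 0.

Step 1: f(2, 0) = 0, so P lies on C.
Step 2: partial derivatives
  f_x(x, y) = 2*x - 2*y - 1, f_y(x, y) = -2*x - 4*y - 2.
  f_x(P) = 3, f_y(P) = -6 (gradient nonzero, so P is smooth).
Step 3: tangent line at P: 3·(x − 2) + -6·(y − 0) = 0.
Expanding: 3*x - 6*y - 6 = 0.


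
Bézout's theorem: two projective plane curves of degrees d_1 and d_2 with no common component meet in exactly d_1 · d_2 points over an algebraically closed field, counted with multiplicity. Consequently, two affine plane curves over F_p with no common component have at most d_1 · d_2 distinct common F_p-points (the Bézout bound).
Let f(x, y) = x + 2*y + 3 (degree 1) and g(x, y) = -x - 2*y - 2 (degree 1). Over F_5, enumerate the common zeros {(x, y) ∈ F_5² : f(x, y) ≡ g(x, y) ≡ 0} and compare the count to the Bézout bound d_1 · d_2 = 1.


Common zeros: ∅; count = 0; Bézout bound = 1.

deg(f) = 1, deg(g) = 1, so Bézout bound = 1.
Scan x ∈ F_5. For each x, list the y ∈ F_5 with f(x, y) ≡ 0 and those with g(x, y) ≡ 0 (mod 5); the common zeros in that column are the intersection.
  x = 0: f ≡ 0 at y ∈ {1}; g ≡ 0 at y ∈ {4}; common: ∅.
  x = 1: f ≡ 0 at y ∈ {3}; g ≡ 0 at y ∈ {1}; common: ∅.
  x = 2: f ≡ 0 at y ∈ {0}; g ≡ 0 at y ∈ {3}; common: ∅.
  x = 3: f ≡ 0 at y ∈ {2}; g ≡ 0 at y ∈ {0}; common: ∅.
  x = 4: f ≡ 0 at y ∈ {4}; g ≡ 0 at y ∈ {2}; common: ∅.
Collecting: common zeros = ∅, so the count is 0.
Comparison with the Bézout bound: 0 ≤ 1 = deg(f)·deg(g), as expected for curves with no common component (the affine F_5-count falls short of the bound because intersections may lie at infinity, over extension fields, or carry multiplicity).


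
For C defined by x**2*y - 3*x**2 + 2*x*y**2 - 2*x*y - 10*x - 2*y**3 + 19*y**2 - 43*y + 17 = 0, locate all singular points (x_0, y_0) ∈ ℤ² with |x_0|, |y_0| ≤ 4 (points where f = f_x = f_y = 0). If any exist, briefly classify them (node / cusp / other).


Singular points: {(-3, 2)}; classification: node.

Compute partial derivatives:
  f_x = 2*x*y - 6*x + 2*y**2 - 2*y - 10.
  f_y = x**2 + 4*x*y - 2*x - 6*y**2 + 38*y - 43.
Scan x_0 ∈ {−4, ..., 4}. For each x_0, f_y(x_0, y) is a polynomial in y; find its integer roots y ∈ {−4, ..., 4}, then test f_x and f at those candidates.
  x = -4: f_y(-4, y) = -6*y**2 + 22*y - 19; no integer root y with |y| ≤ 4.
  x = -3: f_y(-3, y) = -6*y**2 + 26*y - 28; vanishes at y ∈ {2}. (-3, 2): f_x = 0, f = 0 — SINGULAR.
  x = -2: f_y(-2, y) = -6*y**2 + 30*y - 35; no integer root y with |y| ≤ 4.
  x = -1: f_y(-1, y) = -6*y**2 + 34*y - 40; vanishes at y ∈ {4}. (-1, 4): f_x = 12 ≠ 0.
  x = 0: f_y(0, y) = -6*y**2 + 38*y - 43; no integer root y with |y| ≤ 4.
  x = 1: f_y(1, y) = -6*y**2 + 42*y - 44; no integer root y with |y| ≤ 4.
  x = 2: f_y(2, y) = -6*y**2 + 46*y - 43; no integer root y with |y| ≤ 4.
  x = 3: f_y(3, y) = -6*y**2 + 50*y - 40; no integer root y with |y| ≤ 4.
  x = 4: f_y(4, y) = -6*y**2 + 54*y - 35; no integer root y with |y| ≤ 4.
Only singular point on the grid: (-3, 2).
Classify: substitute x = -3 + u, y = 2 + v and expand: f = u**2*v - u**2 + 2*u*v**2 - 2*v**3 + v**2.
No constant or linear terms (consistent with a singular point). Quadratic part: -u**2 + v**2. Cubic part: u**2*v + 2*u*v**2 - 2*v**3.
The quadratic part v**2 - u**2 = (v − u)(v + u) splits into two distinct linear factors, so there are two distinct tangent lines y − 2 = ±(x − -3) — this is a node (ordinary double point).
Classification: node.


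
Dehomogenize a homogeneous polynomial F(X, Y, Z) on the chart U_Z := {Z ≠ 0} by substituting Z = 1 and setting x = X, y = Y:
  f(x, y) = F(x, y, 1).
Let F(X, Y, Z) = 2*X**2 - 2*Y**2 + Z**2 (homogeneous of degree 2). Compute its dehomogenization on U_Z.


f(x, y) = 2*x**2 - 2*y**2 + 1

On U_Z we set Z = 1. Each monomial c·X^i·Y^j·Z^k in F becomes c·x^i·y^j·1^k = c·x^i·y^j.
Substituting Z = 1: F(X, Y, 1) = 2*x**2 - 2*y**2 + 1.
Note: deg(f) ≤ deg(F) = 2; strict inequality happens when F is divisible by Z (lost terms).


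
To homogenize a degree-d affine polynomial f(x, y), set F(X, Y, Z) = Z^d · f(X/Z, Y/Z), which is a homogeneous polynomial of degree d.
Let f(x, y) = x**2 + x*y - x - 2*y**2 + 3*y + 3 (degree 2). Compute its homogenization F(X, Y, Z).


F(X, Y, Z) = X**2 + X*Y - X*Z - 2*Y**2 + 3*Y*Z + 3*Z**2

deg(f) = 2.
Substitute x = X/Z, y = Y/Z into f, then multiply by Z^2.
  monomial 1·x^2·y^0 ↦ 1·X^2·Y^0·Z^0.
  monomial 1·x^1·y^1 ↦ 1·X^1·Y^1·Z^0.
  monomial -1·x^1·y^0 ↦ -1·X^1·Y^0·Z^1.
  monomial -2·x^0·y^2 ↦ -2·X^0·Y^2·Z^0.
  monomial 3·x^0·y^1 ↦ 3·X^0·Y^1·Z^1.
  monomial 3·x^0·y^0 ↦ 3·X^0·Y^0·Z^2.
Collecting: F(X, Y, Z) = X**2 + X*Y - X*Z - 2*Y**2 + 3*Y*Z + 3*Z**2.


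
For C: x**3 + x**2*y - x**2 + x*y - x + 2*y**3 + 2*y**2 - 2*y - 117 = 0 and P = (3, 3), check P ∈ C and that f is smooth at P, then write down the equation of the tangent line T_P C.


Tangent line at P: 41*x + 76*y - 351 = 0.

Step 1: f(3, 3) = 0, so P lies on C.
Step 2: partial derivatives
  f_x(x, y) = 3*x**2 + 2*x*y - 2*x + y - 1, f_y(x, y) = x**2 + x + 6*y**2 + 4*y - 2.
  f_x(P) = 41, f_y(P) = 76 (gradient nonzero, so P is smooth).
Step 3: tangent line at P: 41·(x − 3) + 76·(y − 3) = 0.
Expanding: 41*x + 76*y - 351 = 0.


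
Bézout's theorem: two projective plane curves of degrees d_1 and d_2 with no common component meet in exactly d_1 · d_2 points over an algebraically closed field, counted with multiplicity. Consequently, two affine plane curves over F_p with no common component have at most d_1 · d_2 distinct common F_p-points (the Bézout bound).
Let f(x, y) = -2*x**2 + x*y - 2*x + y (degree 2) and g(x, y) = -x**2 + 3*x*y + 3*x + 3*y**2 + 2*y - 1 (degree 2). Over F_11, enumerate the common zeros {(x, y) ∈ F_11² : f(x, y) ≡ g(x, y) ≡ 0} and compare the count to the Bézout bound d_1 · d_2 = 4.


Common zeros: ∅; count = 0; Bézout bound = 4.

deg(f) = 2, deg(g) = 2, so Bézout bound = 4.
Scan x ∈ F_11. For each x, list the y ∈ F_11 with f(x, y) ≡ 0 and those with g(x, y) ≡ 0 (mod 11); the common zeros in that column are the intersection.
  x = 0: f ≡ 0 at y ∈ {0}; g ≡ 0 at y ∈ {4, 10}; common: ∅.
  x = 1: f ≡ 0 at y ∈ {2}; g ≡ 0 at y ∈ ∅; common: ∅.
  x = 2: f ≡ 0 at y ∈ {4}; g ≡ 0 at y ∈ ∅; common: ∅.
  x = 3: f ≡ 0 at y ∈ {6}; g ≡ 0 at y ∈ {2, 9}; common: ∅.
  x = 4: f ≡ 0 at y ∈ {8}; g ≡ 0 at y ∈ {4, 6}; common: ∅.
  x = 5: f ≡ 0 at y ∈ {10}; g ≡ 0 at y ∈ {0, 9}; common: ∅.
  x = 6: f ≡ 0 at y ∈ {1}; g ≡ 0 at y ∈ {2, 6}; common: ∅.
  x = 7: f ≡ 0 at y ∈ {3}; g ≡ 0 at y ∈ ∅; common: ∅.
  x = 8: f ≡ 0 at y ∈ {5}; g ≡ 0 at y ∈ ∅; common: ∅.
  x = 9: f ≡ 0 at y ∈ {7}; g ≡ 0 at y ∈ {0, 5}; common: ∅.
  x = 10: f ≡ 0 at y ∈ {0, 1, 2, 3, 4, 5, 6, 7, 8, 9, 10}; g ≡ 0 at y ∈ ∅; common: ∅.
Collecting: common zeros = ∅, so the count is 0.
Comparison with the Bézout bound: 0 ≤ 4 = deg(f)·deg(g), as expected for curves with no common component (the affine F_11-count falls short of the bound because intersections may lie at infinity, over extension fields, or carry multiplicity).


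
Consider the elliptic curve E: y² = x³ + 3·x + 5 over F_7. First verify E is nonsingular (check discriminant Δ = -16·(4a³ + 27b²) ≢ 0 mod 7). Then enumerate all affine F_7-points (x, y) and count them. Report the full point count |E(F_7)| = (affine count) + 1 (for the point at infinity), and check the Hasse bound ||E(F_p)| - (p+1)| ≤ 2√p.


Affine points = {(1, 3), (1, 4), (4, 2), (4, 5), (6, 1), (6, 6)}; affine count = 6; |E(F_7)| = 7.

Discriminant check: Δ ∝ 4a³ + 27b² = 4·3³ + 27·5² = 4·27 + 27·25 ≡ 6 (mod 7). Nonzero ⇒ E is nonsingular.
For each x ∈ F_7, compute rhs = x³ + 3·x + 5 mod 7, then count y ∈ F_7 with y² ≡ rhs.
  x = 0: rhs = 5, matching y values: none (0 points).
  x = 1: rhs = 2, matching y values: 3, 4 (2 points).
  x = 2: rhs = 5, matching y values: none (0 points).
  x = 3: rhs = 6, matching y values: none (0 points).
  x = 4: rhs = 4, matching y values: 2, 5 (2 points).
  x = 5: rhs = 5, matching y values: none (0 points).
  x = 6: rhs = 1, matching y values: 1, 6 (2 points).
Total affine count: 6.
Full point count |E(F_7)| = 6 + 1 = 7.
Hasse bound: |7 − (7+1)| = |-1| = 1 ≤ 2√7 ≈ 5.2915 ✓.


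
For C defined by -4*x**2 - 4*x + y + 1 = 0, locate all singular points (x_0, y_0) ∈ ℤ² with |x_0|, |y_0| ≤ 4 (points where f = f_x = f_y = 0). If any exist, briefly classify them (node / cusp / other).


No singular points in the scanned grid; C is smooth there.

Compute partial derivatives:
  f_x = -8*x - 4.
  f_y = 1.
f_y = 1 is a nonzero constant, so f_y never vanishes: no point (x, y) can satisfy f = f_x = f_y = 0. In particular no (x, y) ∈ {−4, ..., 4}² is singular; the curve is smooth.


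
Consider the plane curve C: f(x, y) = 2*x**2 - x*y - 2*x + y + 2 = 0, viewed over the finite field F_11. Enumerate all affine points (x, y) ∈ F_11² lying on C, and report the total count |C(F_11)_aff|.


Affine F_11-points: {(0, 9), (2, 6), (3, 7), (4, 5), (5, 5), (6, 8), (7, 7), (8, 10), (9, 10), (10, 8)}; count = 10.

For each of the 121 pairs (x, y) ∈ F_11², evaluate f(x, y) mod 11. Record the zeros.
  x = 0: [0↦2, 1↦3, 2↦4, 3↦5, 4↦6, 5↦7, 6↦8, 7↦9, 8↦10, 9↦0, 10↦1]  zeros at y ∈ {9}
  x = 1: [0↦2, 1↦2, 2↦2, 3↦2, 4↦2, 5↦2, 6↦2, 7↦2, 8↦2, 9↦2, 10↦2]  zeros at y ∈ ∅
  x = 2: [0↦6, 1↦5, 2↦4, 3↦3, 4↦2, 5↦1, 6↦0, 7↦10, 8↦9, 9↦8, 10↦7]  zeros at y ∈ {6}
  x = 3: [0↦3, 1↦1, 2↦10, 3↦8, 4↦6, 5↦4, 6↦2, 7↦0, 8↦9, 9↦7, 10↦5]  zeros at y ∈ {7}
  x = 4: [0↦4, 1↦1, 2↦9, 3↦6, 4↦3, 5↦0, 6↦8, 7↦5, 8↦2, 9↦10, 10↦7]  zeros at y ∈ {5}
  x = 5: [0↦9, 1↦5, 2↦1, 3↦8, 4↦4, 5↦0, 6↦7, 7↦3, 8↦10, 9↦6, 10↦2]  zeros at y ∈ {5}
  x = 6: [0↦7, 1↦2, 2↦8, 3↦3, 4↦9, 5↦4, 6↦10, 7↦5, 8↦0, 9↦6, 10↦1]  zeros at y ∈ {8}
  x = 7: [0↦9, 1↦3, 2↦8, 3↦2, 4↦7, 5↦1, 6↦6, 7↦0, 8↦5, 9↦10, 10↦4]  zeros at y ∈ {7}
  x = 8: [0↦4, 1↦8, 2↦1, 3↦5, 4↦9, 5↦2, 6↦6, 7↦10, 8↦3, 9↦7, 10↦0]  zeros at y ∈ {10}
  x = 9: [0↦3, 1↦6, 2↦9, 3↦1, 4↦4, 5↦7, 6↦10, 7↦2, 8↦5, 9↦8, 10↦0]  zeros at y ∈ {10}
  x = 10: [0↦6, 1↦8, 2↦10, 3↦1, 4↦3, 5↦5, 6↦7, 7↦9, 8↦0, 9↦2, 10↦4]  zeros at y ∈ {8}
Collecting zeros: affine points = {(0, 9), (2, 6), (3, 7), (4, 5), (5, 5), (6, 8), (7, 7), (8, 10), (9, 10), (10, 8)}.
Total count |C(F_11)_aff| = 10.


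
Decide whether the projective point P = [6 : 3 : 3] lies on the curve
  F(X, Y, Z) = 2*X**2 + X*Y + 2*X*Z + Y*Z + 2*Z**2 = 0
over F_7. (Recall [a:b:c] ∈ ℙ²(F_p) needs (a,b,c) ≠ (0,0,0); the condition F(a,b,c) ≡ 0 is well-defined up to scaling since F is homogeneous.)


F(6,3,3) ≡ 6 (mod 7); P is NOT on the curve.

Evaluate F(6, 3, 3) term-by-term (mod 7).
  2*X**2 ↦ 2·36·1·1 = 72
  X*Y ↦ 1·6·3·1 = 18
  2*X*Z ↦ 2·6·1·3 = 36
  Y*Z ↦ 1·1·3·3 = 9
  2*Z**2 ↦ 2·1·1·9 = 18
Sum: F(6, 3, 3) = (72) + (18) + (36) + (9) + (18) = 153.
Reducing mod 7: 153 ≡ 6 (mod 7).
Since F(a, b, c) ≡ 6 ≠ 0 (mod 7), P does NOT lie on the curve.


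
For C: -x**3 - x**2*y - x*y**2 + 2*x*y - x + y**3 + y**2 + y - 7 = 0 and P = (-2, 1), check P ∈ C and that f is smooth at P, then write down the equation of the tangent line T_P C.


Tangent line at P: -8*x + 2*y - 18 = 0.

Step 1: f(-2, 1) = 0, so P lies on C.
Step 2: partial derivatives
  f_x(x, y) = -3*x**2 - 2*x*y - y**2 + 2*y - 1, f_y(x, y) = -x**2 - 2*x*y + 2*x + 3*y**2 + 2*y + 1.
  f_x(P) = -8, f_y(P) = 2 (gradient nonzero, so P is smooth).
Step 3: tangent line at P: -8·(x − -2) + 2·(y − 1) = 0.
Expanding: -8*x + 2*y - 18 = 0.


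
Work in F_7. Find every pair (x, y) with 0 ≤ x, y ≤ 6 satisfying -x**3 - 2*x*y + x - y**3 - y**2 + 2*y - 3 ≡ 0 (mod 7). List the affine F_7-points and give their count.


Affine F_7-points: {(2, 6), (4, 0), (5, 1), (6, 2), (6, 5), (6, 6)}; count = 6.

For each of the 49 pairs (x, y) ∈ F_7², evaluate f(x, y) mod 7. Record the zeros.
  x = 0: [0↦4, 1↦4, 2↦3, 3↦2, 4↦2, 5↦4, 6↦2]  zeros at y ∈ ∅
  x = 1: [0↦4, 1↦2, 2↦6, 3↦3, 4↦1, 5↦1, 6↦4]  zeros at y ∈ ∅
  x = 2: [0↦5, 1↦1, 2↦3, 3↦5, 4↦1, 5↦6, 6↦0]  zeros at y ∈ {6}
  x = 3: [0↦1, 1↦2, 2↦2, 3↦2, 4↦3, 5↦6, 6↦5]  zeros at y ∈ ∅
  x = 4: [0↦0, 1↦6, 2↦4, 3↦2, 4↦1, 5↦2, 6↦6]  zeros at y ∈ {0}
  x = 5: [0↦3, 1↦0, 2↦3, 3↦6, 4↦3, 5↦2, 6↦4]  zeros at y ∈ {1}
  x = 6: [0↦4, 1↦6, 2↦0, 3↦1, 4↦3, 5↦0, 6↦0]  zeros at y ∈ {2, 5, 6}
Collecting zeros: affine points = {(2, 6), (4, 0), (5, 1), (6, 2), (6, 5), (6, 6)}.
Total count |C(F_7)_aff| = 6.


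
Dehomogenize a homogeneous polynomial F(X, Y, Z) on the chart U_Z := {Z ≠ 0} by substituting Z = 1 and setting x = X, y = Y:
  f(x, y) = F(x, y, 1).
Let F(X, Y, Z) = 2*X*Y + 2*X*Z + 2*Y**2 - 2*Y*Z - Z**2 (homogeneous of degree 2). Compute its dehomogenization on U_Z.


f(x, y) = 2*x*y + 2*x + 2*y**2 - 2*y - 1

On U_Z we set Z = 1. Each monomial c·X^i·Y^j·Z^k in F becomes c·x^i·y^j·1^k = c·x^i·y^j.
Substituting Z = 1: F(X, Y, 1) = 2*x*y + 2*x + 2*y**2 - 2*y - 1.
Note: deg(f) ≤ deg(F) = 2; strict inequality happens when F is divisible by Z (lost terms).


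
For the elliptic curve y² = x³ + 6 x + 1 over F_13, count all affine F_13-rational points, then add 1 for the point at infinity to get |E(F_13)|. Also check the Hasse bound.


Affine points = {(0, 1), (0, 12), (5, 0), (7, 3), (7, 10), (9, 2), (9, 11)}; affine count = 7; |E(F_13)| = 8.

Discriminant check: Δ ∝ 4a³ + 27b² = 4·6³ + 27·1² = 4·216 + 27·1 ≡ 7 (mod 13). Nonzero ⇒ E is nonsingular.
For each x ∈ F_13, compute rhs = x³ + 6·x + 1 mod 13, then count y ∈ F_13 with y² ≡ rhs.
  x = 0: rhs = 1, matching y values: 1, 12 (2 points).
  x = 1: rhs = 8, matching y values: none (0 points).
  x = 2: rhs = 8, matching y values: none (0 points).
  x = 3: rhs = 7, matching y values: none (0 points).
  x = 4: rhs = 11, matching y values: none (0 points).
  x = 5: rhs = 0, matching y values: 0 (1 points).
  x = 6: rhs = 6, matching y values: none (0 points).
  x = 7: rhs = 9, matching y values: 3, 10 (2 points).
  x = 8: rhs = 2, matching y values: none (0 points).
  x = 9: rhs = 4, matching y values: 2, 11 (2 points).
  x = 10: rhs = 8, matching y values: none (0 points).
  x = 11: rhs = 7, matching y values: none (0 points).
  x = 12: rhs = 7, matching y values: none (0 points).
Total affine count: 7.
Full point count |E(F_13)| = 7 + 1 = 8.
Hasse bound: |8 − (13+1)| = |-6| = 6 ≤ 2√13 ≈ 7.2111 ✓.


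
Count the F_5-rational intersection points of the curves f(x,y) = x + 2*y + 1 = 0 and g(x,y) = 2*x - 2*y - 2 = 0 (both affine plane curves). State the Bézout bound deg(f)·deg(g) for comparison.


Common zeros: {(2, 1)}; count = 1; Bézout bound = 1.

deg(f) = 1, deg(g) = 1, so Bézout bound = 1.
Scan x ∈ F_5. For each x, list the y ∈ F_5 with f(x, y) ≡ 0 and those with g(x, y) ≡ 0 (mod 5); the common zeros in that column are the intersection.
  x = 0: f ≡ 0 at y ∈ {2}; g ≡ 0 at y ∈ {4}; common: ∅.
  x = 1: f ≡ 0 at y ∈ {4}; g ≡ 0 at y ∈ {0}; common: ∅.
  x = 2: f ≡ 0 at y ∈ {1}; g ≡ 0 at y ∈ {1}; common: {1}.
  x = 3: f ≡ 0 at y ∈ {3}; g ≡ 0 at y ∈ {2}; common: ∅.
  x = 4: f ≡ 0 at y ∈ {0}; g ≡ 0 at y ∈ {3}; common: ∅.
Collecting: common zeros = {(2, 1)}, so the count is 1.
Comparison with the Bézout bound: 1 ≤ 1 = deg(f)·deg(g), as expected for curves with no common component (the bound is attained).


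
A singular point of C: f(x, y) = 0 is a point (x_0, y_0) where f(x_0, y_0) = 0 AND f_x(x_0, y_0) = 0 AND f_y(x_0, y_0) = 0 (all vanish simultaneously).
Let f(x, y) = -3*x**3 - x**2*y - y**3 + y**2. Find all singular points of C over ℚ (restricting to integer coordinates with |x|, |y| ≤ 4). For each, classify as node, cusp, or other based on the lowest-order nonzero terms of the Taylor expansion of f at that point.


Singular points: {(0, 0)}; classification: cusp.

Compute partial derivatives:
  f_x = -9*x**2 - 2*x*y.
  f_y = -x**2 - 3*y**2 + 2*y.
Scan x_0 ∈ {−4, ..., 4}. For each x_0, f_y(x_0, y) is a polynomial in y; find its integer roots y ∈ {−4, ..., 4}, then test f_x and f at those candidates.
  x = -4: f_y(-4, y) = -3*y**2 + 2*y - 16; no integer root y with |y| ≤ 4.
  x = -3: f_y(-3, y) = -3*y**2 + 2*y - 9; no integer root y with |y| ≤ 4.
  x = -2: f_y(-2, y) = -3*y**2 + 2*y - 4; no integer root y with |y| ≤ 4.
  x = -1: f_y(-1, y) = -3*y**2 + 2*y - 1; no integer root y with |y| ≤ 4.
  x = 0: f_y(0, y) = -3*y**2 + 2*y; vanishes at y ∈ {0}. (0, 0): f_x = 0, f = 0 — SINGULAR.
  x = 1: f_y(1, y) = -3*y**2 + 2*y - 1; no integer root y with |y| ≤ 4.
  x = 2: f_y(2, y) = -3*y**2 + 2*y - 4; no integer root y with |y| ≤ 4.
  x = 3: f_y(3, y) = -3*y**2 + 2*y - 9; no integer root y with |y| ≤ 4.
  x = 4: f_y(4, y) = -3*y**2 + 2*y - 16; no integer root y with |y| ≤ 4.
Only singular point on the grid: (0, 0).
Classify: substitute x = 0 + u, y = 0 + v and expand: f = -3*u**3 - u**2*v - v**3 + v**2.
No constant or linear terms (consistent with a singular point). Quadratic part: v**2. Cubic part: -3*u**3 - u**2*v - v**3.
The quadratic part v**2 is a perfect square, so there is a single (double) tangent line v = 0, i.e. y = 0. Restricting the cubic part to that line (v = 0) leaves -3*u**3 ≠ 0, so f is not divisible by v and the branch is v² ≈ 3*u**3 to lowest order — this is a cusp.
Classification: cusp.


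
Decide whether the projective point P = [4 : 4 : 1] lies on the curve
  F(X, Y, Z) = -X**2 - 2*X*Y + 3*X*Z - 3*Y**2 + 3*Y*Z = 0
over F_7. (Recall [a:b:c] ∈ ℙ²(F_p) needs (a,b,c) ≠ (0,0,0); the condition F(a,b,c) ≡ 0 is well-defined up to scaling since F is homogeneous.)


F(4,4,1) ≡ 5 (mod 7); P is NOT on the curve.

Evaluate F(4, 4, 1) term-by-term (mod 7).
  -X**2 ↦ -1·16·1·1 = -16
  -2*X*Y ↦ -2·4·4·1 = -32
  3*X*Z ↦ 3·4·1·1 = 12
  -3*Y**2 ↦ -3·1·16·1 = -48
  3*Y*Z ↦ 3·1·4·1 = 12
Sum: F(4, 4, 1) = (-16) + (-32) + (12) + (-48) + (12) = -72.
Reducing mod 7: -72 ≡ 5 (mod 7).
Since F(a, b, c) ≡ 5 ≠ 0 (mod 7), P does NOT lie on the curve.


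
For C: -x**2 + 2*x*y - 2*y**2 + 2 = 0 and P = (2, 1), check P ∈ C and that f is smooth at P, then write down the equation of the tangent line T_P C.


Tangent line at P: 4 - 2*x = 0.

Step 1: f(2, 1) = 0, so P lies on C.
Step 2: partial derivatives
  f_x(x, y) = -2*x + 2*y, f_y(x, y) = 2*x - 4*y.
  f_x(P) = -2, f_y(P) = 0 (gradient nonzero, so P is smooth).
Step 3: tangent line at P: -2·(x − 2) + 0·(y − 1) = 0.
Expanding: 4 - 2*x = 0.


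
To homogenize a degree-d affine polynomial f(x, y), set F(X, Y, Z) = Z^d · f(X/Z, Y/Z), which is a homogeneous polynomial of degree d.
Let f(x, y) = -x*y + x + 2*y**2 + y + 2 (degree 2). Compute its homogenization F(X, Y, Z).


F(X, Y, Z) = -X*Y + X*Z + 2*Y**2 + Y*Z + 2*Z**2

deg(f) = 2.
Substitute x = X/Z, y = Y/Z into f, then multiply by Z^2.
  monomial -1·x^1·y^1 ↦ -1·X^1·Y^1·Z^0.
  monomial 1·x^1·y^0 ↦ 1·X^1·Y^0·Z^1.
  monomial 2·x^0·y^2 ↦ 2·X^0·Y^2·Z^0.
  monomial 1·x^0·y^1 ↦ 1·X^0·Y^1·Z^1.
  monomial 2·x^0·y^0 ↦ 2·X^0·Y^0·Z^2.
Collecting: F(X, Y, Z) = -X*Y + X*Z + 2*Y**2 + Y*Z + 2*Z**2.


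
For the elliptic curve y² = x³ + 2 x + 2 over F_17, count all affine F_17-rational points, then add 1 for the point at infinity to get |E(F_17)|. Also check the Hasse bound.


Affine points = {(0, 6), (0, 11), (3, 1), (3, 16), (5, 1), (5, 16), (6, 3), (6, 14), (7, 6), (7, 11), (9, 1), (9, 16), (10, 6), (10, 11), (13, 7), (13, 10), (16, 4), (16, 13)}; affine count = 18; |E(F_17)| = 19.

Discriminant check: Δ ∝ 4a³ + 27b² = 4·2³ + 27·2² = 4·8 + 27·4 ≡ 4 (mod 17). Nonzero ⇒ E is nonsingular.
For each x ∈ F_17, compute rhs = x³ + 2·x + 2 mod 17, then count y ∈ F_17 with y² ≡ rhs.
  x = 0: rhs = 2, matching y values: 6, 11 (2 points).
  x = 1: rhs = 5, matching y values: none (0 points).
  x = 2: rhs = 14, matching y values: none (0 points).
  x = 3: rhs = 1, matching y values: 1, 16 (2 points).
  x = 4: rhs = 6, matching y values: none (0 points).
  x = 5: rhs = 1, matching y values: 1, 16 (2 points).
  x = 6: rhs = 9, matching y values: 3, 14 (2 points).
  x = 7: rhs = 2, matching y values: 6, 11 (2 points).
  x = 8: rhs = 3, matching y values: none (0 points).
  x = 9: rhs = 1, matching y values: 1, 16 (2 points).
  x = 10: rhs = 2, matching y values: 6, 11 (2 points).
  x = 11: rhs = 12, matching y values: none (0 points).
  x = 12: rhs = 3, matching y values: none (0 points).
  x = 13: rhs = 15, matching y values: 7, 10 (2 points).
  x = 14: rhs = 3, matching y values: none (0 points).
  x = 15: rhs = 7, matching y values: none (0 points).
  x = 16: rhs = 16, matching y values: 4, 13 (2 points).
Total affine count: 18.
Full point count |E(F_17)| = 18 + 1 = 19.
Hasse bound: |19 − (17+1)| = |1| = 1 ≤ 2√17 ≈ 8.2462 ✓.


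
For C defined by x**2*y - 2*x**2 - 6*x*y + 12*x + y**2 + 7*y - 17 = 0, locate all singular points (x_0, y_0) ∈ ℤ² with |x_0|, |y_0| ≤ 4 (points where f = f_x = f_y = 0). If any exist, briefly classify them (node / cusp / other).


Singular points: {(3, 1)}; classification: node.

Compute partial derivatives:
  f_x = 2*x*y - 4*x - 6*y + 12.
  f_y = x**2 - 6*x + 2*y + 7.
Scan x_0 ∈ {−4, ..., 4}. For each x_0, f_y(x_0, y) is a polynomial in y; find its integer roots y ∈ {−4, ..., 4}, then test f_x and f at those candidates.
  x = -4: f_y(-4, y) = 2*y + 47; no integer root y with |y| ≤ 4.
  x = -3: f_y(-3, y) = 2*y + 34; no integer root y with |y| ≤ 4.
  x = -2: f_y(-2, y) = 2*y + 23; no integer root y with |y| ≤ 4.
  x = -1: f_y(-1, y) = 2*y + 14; no integer root y with |y| ≤ 4.
  x = 0: f_y(0, y) = 2*y + 7; no integer root y with |y| ≤ 4.
  x = 1: f_y(1, y) = 2*y + 2; vanishes at y ∈ {-1}. (1, -1): f_x = 12 ≠ 0.
  x = 2: f_y(2, y) = 2*y - 1; no integer root y with |y| ≤ 4.
  x = 3: f_y(3, y) = 2*y - 2; vanishes at y ∈ {1}. (3, 1): f_x = 0, f = 0 — SINGULAR.
  x = 4: f_y(4, y) = 2*y - 1; no integer root y with |y| ≤ 4.
Only singular point on the grid: (3, 1).
Classify: substitute x = 3 + u, y = 1 + v and expand: f = u**2*v - u**2 + v**2.
No constant or linear terms (consistent with a singular point). Quadratic part: -u**2 + v**2. Cubic part: u**2*v.
The quadratic part v**2 - u**2 = (v − u)(v + u) splits into two distinct linear factors, so there are two distinct tangent lines y − 1 = ±(x − 3) — this is a node (ordinary double point).
Classification: node.


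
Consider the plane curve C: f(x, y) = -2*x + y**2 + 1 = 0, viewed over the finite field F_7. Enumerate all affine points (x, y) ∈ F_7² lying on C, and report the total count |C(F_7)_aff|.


Affine F_7-points: {(1, 1), (1, 6), (4, 0), (5, 3), (5, 4), (6, 2), (6, 5)}; count = 7.

For each of the 49 pairs (x, y) ∈ F_7², evaluate f(x, y) mod 7. Record the zeros.
  x = 0: [0↦1, 1↦2, 2↦5, 3↦3, 4↦3, 5↦5, 6↦2]  zeros at y ∈ ∅
  x = 1: [0↦6, 1↦0, 2↦3, 3↦1, 4↦1, 5↦3, 6↦0]  zeros at y ∈ {1, 6}
  x = 2: [0↦4, 1↦5, 2↦1, 3↦6, 4↦6, 5↦1, 6↦5]  zeros at y ∈ ∅
  x = 3: [0↦2, 1↦3, 2↦6, 3↦4, 4↦4, 5↦6, 6↦3]  zeros at y ∈ ∅
  x = 4: [0↦0, 1↦1, 2↦4, 3↦2, 4↦2, 5↦4, 6↦1]  zeros at y ∈ {0}
  x = 5: [0↦5, 1↦6, 2↦2, 3↦0, 4↦0, 5↦2, 6↦6]  zeros at y ∈ {3, 4}
  x = 6: [0↦3, 1↦4, 2↦0, 3↦5, 4↦5, 5↦0, 6↦4]  zeros at y ∈ {2, 5}
Collecting zeros: affine points = {(1, 1), (1, 6), (4, 0), (5, 3), (5, 4), (6, 2), (6, 5)}.
Total count |C(F_7)_aff| = 7.


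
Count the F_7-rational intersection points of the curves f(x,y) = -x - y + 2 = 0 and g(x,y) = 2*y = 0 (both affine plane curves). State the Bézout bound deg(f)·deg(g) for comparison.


Common zeros: {(2, 0)}; count = 1; Bézout bound = 1.

deg(f) = 1, deg(g) = 1, so Bézout bound = 1.
Scan x ∈ F_7. For each x, list the y ∈ F_7 with f(x, y) ≡ 0 and those with g(x, y) ≡ 0 (mod 7); the common zeros in that column are the intersection.
  x = 0: f ≡ 0 at y ∈ {2}; g ≡ 0 at y ∈ {0}; common: ∅.
  x = 1: f ≡ 0 at y ∈ {1}; g ≡ 0 at y ∈ {0}; common: ∅.
  x = 2: f ≡ 0 at y ∈ {0}; g ≡ 0 at y ∈ {0}; common: {0}.
  x = 3: f ≡ 0 at y ∈ {6}; g ≡ 0 at y ∈ {0}; common: ∅.
  x = 4: f ≡ 0 at y ∈ {5}; g ≡ 0 at y ∈ {0}; common: ∅.
  x = 5: f ≡ 0 at y ∈ {4}; g ≡ 0 at y ∈ {0}; common: ∅.
  x = 6: f ≡ 0 at y ∈ {3}; g ≡ 0 at y ∈ {0}; common: ∅.
Collecting: common zeros = {(2, 0)}, so the count is 1.
Comparison with the Bézout bound: 1 ≤ 1 = deg(f)·deg(g), as expected for curves with no common component (the bound is attained).


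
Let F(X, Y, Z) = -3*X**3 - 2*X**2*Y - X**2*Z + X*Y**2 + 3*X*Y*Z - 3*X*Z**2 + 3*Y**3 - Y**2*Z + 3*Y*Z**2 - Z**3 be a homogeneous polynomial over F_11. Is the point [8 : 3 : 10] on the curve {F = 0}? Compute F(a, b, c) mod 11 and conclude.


F(8,3,10) ≡ 2 (mod 11); P is NOT on the curve.

Evaluate F(8, 3, 10) term-by-term (mod 11).
  -3*X**3 ↦ -3·512·1·1 = -1536
  -2*X**2*Y ↦ -2·64·3·1 = -384
  -X**2*Z ↦ -1·64·1·10 = -640
  X*Y**2 ↦ 1·8·9·1 = 72
  3*X*Y*Z ↦ 3·8·3·10 = 720
  -3*X*Z**2 ↦ -3·8·1·100 = -2400
  3*Y**3 ↦ 3·1·27·1 = 81
  -Y**2*Z ↦ -1·1·9·10 = -90
  3*Y*Z**2 ↦ 3·1·3·100 = 900
  -Z**3 ↦ -1·1·1·1000 = -1000
Sum: F(8, 3, 10) = (-1536) + (-384) + (-640) + (72) + (720) + (-2400) + (81) + (-90) + (900) + (-1000) = -4277.
Reducing mod 11: -4277 ≡ 2 (mod 11).
Since F(a, b, c) ≡ 2 ≠ 0 (mod 11), P does NOT lie on the curve.


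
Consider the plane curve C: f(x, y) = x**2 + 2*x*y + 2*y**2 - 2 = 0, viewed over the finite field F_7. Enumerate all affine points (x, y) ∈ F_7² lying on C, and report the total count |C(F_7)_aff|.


Affine F_7-points: {(0, 1), (0, 6), (2, 6), (3, 0), (3, 4), (4, 0), (4, 3), (5, 1)}; count = 8.

For each of the 49 pairs (x, y) ∈ F_7², evaluate f(x, y) mod 7. Record the zeros.
  x = 0: [0↦5, 1↦0, 2↦6, 3↦2, 4↦2, 5↦6, 6↦0]  zeros at y ∈ {1, 6}
  x = 1: [0↦6, 1↦3, 2↦4, 3↦2, 4↦4, 5↦3, 6↦6]  zeros at y ∈ ∅
  x = 2: [0↦2, 1↦1, 2↦4, 3↦4, 4↦1, 5↦2, 6↦0]  zeros at y ∈ {6}
  x = 3: [0↦0, 1↦1, 2↦6, 3↦1, 4↦0, 5↦3, 6↦3]  zeros at y ∈ {0, 4}
  x = 4: [0↦0, 1↦3, 2↦3, 3↦0, 4↦1, 5↦6, 6↦1]  zeros at y ∈ {0, 3}
  x = 5: [0↦2, 1↦0, 2↦2, 3↦1, 4↦4, 5↦4, 6↦1]  zeros at y ∈ {1}
  x = 6: [0↦6, 1↦6, 2↦3, 3↦4, 4↦2, 5↦4, 6↦3]  zeros at y ∈ ∅
Collecting zeros: affine points = {(0, 1), (0, 6), (2, 6), (3, 0), (3, 4), (4, 0), (4, 3), (5, 1)}.
Total count |C(F_7)_aff| = 8.


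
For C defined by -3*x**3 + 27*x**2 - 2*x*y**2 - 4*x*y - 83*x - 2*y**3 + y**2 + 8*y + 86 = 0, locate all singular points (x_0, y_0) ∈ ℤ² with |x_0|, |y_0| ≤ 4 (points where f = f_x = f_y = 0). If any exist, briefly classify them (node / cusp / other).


Singular points: {(3, -1)}; classification: cusp.

Compute partial derivatives:
  f_x = -9*x**2 + 54*x - 2*y**2 - 4*y - 83.
  f_y = -4*x*y - 4*x - 6*y**2 + 2*y + 8.
Scan x_0 ∈ {−4, ..., 4}. For each x_0, f_y(x_0, y) is a polynomial in y; find its integer roots y ∈ {−4, ..., 4}, then test f_x and f at those candidates.
  x = -4: f_y(-4, y) = -6*y**2 + 18*y + 24; vanishes at y ∈ {-1, 4}. (-4, -1): f_x = -441 ≠ 0; (-4, 4): f_x = -491 ≠ 0.
  x = -3: f_y(-3, y) = -6*y**2 + 14*y + 20; vanishes at y ∈ {-1}. (-3, -1): f_x = -324 ≠ 0.
  x = -2: f_y(-2, y) = -6*y**2 + 10*y + 16; vanishes at y ∈ {-1}. (-2, -1): f_x = -225 ≠ 0.
  x = -1: f_y(-1, y) = -6*y**2 + 6*y + 12; vanishes at y ∈ {-1, 2}. (-1, -1): f_x = -144 ≠ 0; (-1, 2): f_x = -162 ≠ 0.
  x = 0: f_y(0, y) = -6*y**2 + 2*y + 8; vanishes at y ∈ {-1}. (0, -1): f_x = -81 ≠ 0.
  x = 1: f_y(1, y) = -6*y**2 - 2*y + 4; vanishes at y ∈ {-1}. (1, -1): f_x = -36 ≠ 0.
  x = 2: f_y(2, y) = -6*y**2 - 6*y; vanishes at y ∈ {-1, 0}. (2, -1): f_x = -9 ≠ 0; (2, 0): f_x = -11 ≠ 0.
  x = 3: f_y(3, y) = -6*y**2 - 10*y - 4; vanishes at y ∈ {-1}. (3, -1): f_x = 0, f = 0 — SINGULAR.
  x = 4: f_y(4, y) = -6*y**2 - 14*y - 8; vanishes at y ∈ {-1}. (4, -1): f_x = -9 ≠ 0.
Only singular point on the grid: (3, -1).
Classify: substitute x = 3 + u, y = -1 + v and expand: f = -3*u**3 - 2*u*v**2 - 2*v**3 + v**2.
No constant or linear terms (consistent with a singular point). Quadratic part: v**2. Cubic part: -3*u**3 - 2*u*v**2 - 2*v**3.
The quadratic part v**2 is a perfect square, so there is a single (double) tangent line v = 0, i.e. y = -1. Restricting the cubic part to that line (v = 0) leaves -3*u**3 ≠ 0, so f is not divisible by v and the branch is v² ≈ 3*u**3 to lowest order — this is a cusp.
Classification: cusp.


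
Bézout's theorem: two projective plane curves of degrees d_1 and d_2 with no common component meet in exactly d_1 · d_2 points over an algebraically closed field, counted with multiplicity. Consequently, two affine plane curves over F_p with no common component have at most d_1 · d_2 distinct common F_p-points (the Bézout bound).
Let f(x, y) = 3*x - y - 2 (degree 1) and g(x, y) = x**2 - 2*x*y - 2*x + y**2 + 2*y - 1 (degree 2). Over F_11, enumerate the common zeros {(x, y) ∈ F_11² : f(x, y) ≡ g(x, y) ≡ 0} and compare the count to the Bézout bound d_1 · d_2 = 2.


Common zeros: ∅; count = 0; Bézout bound = 2.

deg(f) = 1, deg(g) = 2, so Bézout bound = 2.
Scan x ∈ F_11. For each x, list the y ∈ F_11 with f(x, y) ≡ 0 and those with g(x, y) ≡ 0 (mod 11); the common zeros in that column are the intersection.
  x = 0: f ≡ 0 at y ∈ {9}; g ≡ 0 at y ∈ ∅; common: ∅.
  x = 1: f ≡ 0 at y ∈ {1}; g ≡ 0 at y ∈ ∅; common: ∅.
  x = 2: f ≡ 0 at y ∈ {4}; g ≡ 0 at y ∈ ∅; common: ∅.
  x = 3: f ≡ 0 at y ∈ {7}; g ≡ 0 at y ∈ ∅; common: ∅.
  x = 4: f ≡ 0 at y ∈ {10}; g ≡ 0 at y ∈ ∅; common: ∅.
  x = 5: f ≡ 0 at y ∈ {2}; g ≡ 0 at y ∈ ∅; common: ∅.
  x = 6: f ≡ 0 at y ∈ {5}; g ≡ 0 at y ∈ ∅; common: ∅.
  x = 7: f ≡ 0 at y ∈ {8}; g ≡ 0 at y ∈ ∅; common: ∅.
  x = 8: f ≡ 0 at y ∈ {0}; g ≡ 0 at y ∈ ∅; common: ∅.
  x = 9: f ≡ 0 at y ∈ {3}; g ≡ 0 at y ∈ ∅; common: ∅.
  x = 10: f ≡ 0 at y ∈ {6}; g ≡ 0 at y ∈ ∅; common: ∅.
Collecting: common zeros = ∅, so the count is 0.
Comparison with the Bézout bound: 0 ≤ 2 = deg(f)·deg(g), as expected for curves with no common component (the affine F_11-count falls short of the bound because intersections may lie at infinity, over extension fields, or carry multiplicity).


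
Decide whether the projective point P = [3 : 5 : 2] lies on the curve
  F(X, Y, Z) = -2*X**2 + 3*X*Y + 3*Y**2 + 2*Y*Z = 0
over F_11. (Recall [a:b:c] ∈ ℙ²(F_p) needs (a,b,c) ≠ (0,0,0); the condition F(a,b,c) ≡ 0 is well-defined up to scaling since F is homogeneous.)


F(3,5,2) ≡ 1 (mod 11); P is NOT on the curve.

Evaluate F(3, 5, 2) term-by-term (mod 11).
  -2*X**2 ↦ -2·9·1·1 = -18
  3*X*Y ↦ 3·3·5·1 = 45
  3*Y**2 ↦ 3·1·25·1 = 75
  2*Y*Z ↦ 2·1·5·2 = 20
Sum: F(3, 5, 2) = (-18) + (45) + (75) + (20) = 122.
Reducing mod 11: 122 ≡ 1 (mod 11).
Since F(a, b, c) ≡ 1 ≠ 0 (mod 11), P does NOT lie on the curve.


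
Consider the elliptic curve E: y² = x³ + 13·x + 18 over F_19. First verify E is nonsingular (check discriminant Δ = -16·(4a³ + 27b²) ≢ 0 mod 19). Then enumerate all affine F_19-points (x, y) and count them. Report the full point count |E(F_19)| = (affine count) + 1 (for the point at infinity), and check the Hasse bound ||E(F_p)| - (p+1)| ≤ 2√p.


Affine points = {(4, 1), (4, 18), (8, 8), (8, 11), (9, 3), (9, 16), (13, 3), (13, 16), (15, 4), (15, 15), (16, 3), (16, 16), (18, 2), (18, 17)}; affine count = 14; |E(F_19)| = 15.

Discriminant check: Δ ∝ 4a³ + 27b² = 4·13³ + 27·18² = 4·2197 + 27·324 ≡ 18 (mod 19). Nonzero ⇒ E is nonsingular.
For each x ∈ F_19, compute rhs = x³ + 13·x + 18 mod 19, then count y ∈ F_19 with y² ≡ rhs.
  x = 0: rhs = 18, matching y values: none (0 points).
  x = 1: rhs = 13, matching y values: none (0 points).
  x = 2: rhs = 14, matching y values: none (0 points).
  x = 3: rhs = 8, matching y values: none (0 points).
  x = 4: rhs = 1, matching y values: 1, 18 (2 points).
  x = 5: rhs = 18, matching y values: none (0 points).
  x = 6: rhs = 8, matching y values: none (0 points).
  x = 7: rhs = 15, matching y values: none (0 points).
  x = 8: rhs = 7, matching y values: 8, 11 (2 points).
  x = 9: rhs = 9, matching y values: 3, 16 (2 points).
  x = 10: rhs = 8, matching y values: none (0 points).
  x = 11: rhs = 10, matching y values: none (0 points).
  x = 12: rhs = 2, matching y values: none (0 points).
  x = 13: rhs = 9, matching y values: 3, 16 (2 points).
  x = 14: rhs = 18, matching y values: none (0 points).
  x = 15: rhs = 16, matching y values: 4, 15 (2 points).
  x = 16: rhs = 9, matching y values: 3, 16 (2 points).
  x = 17: rhs = 3, matching y values: none (0 points).
  x = 18: rhs = 4, matching y values: 2, 17 (2 points).
Total affine count: 14.
Full point count |E(F_19)| = 14 + 1 = 15.
Hasse bound: |15 − (19+1)| = |-5| = 5 ≤ 2√19 ≈ 8.7178 ✓.
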